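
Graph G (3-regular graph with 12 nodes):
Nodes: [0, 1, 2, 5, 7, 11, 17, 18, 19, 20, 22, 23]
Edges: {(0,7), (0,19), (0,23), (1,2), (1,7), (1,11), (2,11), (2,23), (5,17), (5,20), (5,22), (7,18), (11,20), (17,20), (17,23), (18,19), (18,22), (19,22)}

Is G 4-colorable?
Yes, G is 4-colorable

A valid 4-coloring: color 1: [5, 7, 11, 19, 23]; color 2: [0, 2, 17, 18]; color 3: [1, 20, 22].
(χ(G) = 3 ≤ 4.)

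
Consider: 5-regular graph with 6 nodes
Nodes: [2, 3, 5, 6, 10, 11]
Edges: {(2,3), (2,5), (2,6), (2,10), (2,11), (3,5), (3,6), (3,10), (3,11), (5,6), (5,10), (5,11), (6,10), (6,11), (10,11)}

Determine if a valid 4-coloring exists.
No, G is not 4-colorable

The clique on vertices [2, 3, 5, 6, 10, 11] has size 6 > 4, so it alone needs 6 colors.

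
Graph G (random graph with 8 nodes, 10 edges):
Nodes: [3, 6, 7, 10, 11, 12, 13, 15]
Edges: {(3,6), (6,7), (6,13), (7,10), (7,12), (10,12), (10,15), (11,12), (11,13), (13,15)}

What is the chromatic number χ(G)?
Clique number ω(G) = 3 (lower bound: χ ≥ ω).
The clique on [7, 10, 12] has size 3, forcing χ ≥ 3, and the coloring below uses 3 colors, so χ(G) = 3.
A valid 3-coloring: color 1: [3, 7, 13]; color 2: [6, 10, 11]; color 3: [12, 15].

χ(G) = 3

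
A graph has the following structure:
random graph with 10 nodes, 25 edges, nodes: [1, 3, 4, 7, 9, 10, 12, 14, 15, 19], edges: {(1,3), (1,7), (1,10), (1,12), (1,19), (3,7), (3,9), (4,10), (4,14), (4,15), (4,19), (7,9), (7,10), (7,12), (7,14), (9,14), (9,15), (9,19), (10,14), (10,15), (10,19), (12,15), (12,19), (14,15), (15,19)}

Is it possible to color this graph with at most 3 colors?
No, G is not 3-colorable

The clique on vertices [4, 10, 15, 19] has size 4 > 3, so it alone needs 4 colors.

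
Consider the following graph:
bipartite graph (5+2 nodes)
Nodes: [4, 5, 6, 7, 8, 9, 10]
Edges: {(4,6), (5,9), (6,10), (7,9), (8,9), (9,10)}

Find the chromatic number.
χ(G) = 2

Clique number ω(G) = 2 (lower bound: χ ≥ ω).
The graph is bipartite (no odd cycle), so 2 colors suffice: χ(G) = 2.
A valid 2-coloring: color 1: [6, 9]; color 2: [4, 5, 7, 8, 10].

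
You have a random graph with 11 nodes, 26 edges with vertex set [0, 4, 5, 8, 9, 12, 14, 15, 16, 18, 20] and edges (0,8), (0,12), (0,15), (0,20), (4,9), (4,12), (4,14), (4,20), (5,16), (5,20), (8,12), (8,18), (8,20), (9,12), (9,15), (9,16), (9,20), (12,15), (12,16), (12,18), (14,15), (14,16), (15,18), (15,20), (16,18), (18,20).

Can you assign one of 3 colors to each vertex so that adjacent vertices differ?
Yes, G is 3-colorable

A valid 3-coloring: color 1: [12, 14, 20]; color 2: [4, 8, 15, 16]; color 3: [0, 5, 9, 18].
(χ(G) = 3 ≤ 3.)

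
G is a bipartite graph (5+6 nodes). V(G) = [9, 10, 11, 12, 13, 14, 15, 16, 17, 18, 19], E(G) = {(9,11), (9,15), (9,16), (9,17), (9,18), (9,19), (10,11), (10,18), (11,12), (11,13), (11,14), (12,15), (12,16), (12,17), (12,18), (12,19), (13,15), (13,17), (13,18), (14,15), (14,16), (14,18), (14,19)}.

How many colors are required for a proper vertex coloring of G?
χ(G) = 2

Clique number ω(G) = 2 (lower bound: χ ≥ ω).
The graph is bipartite (no odd cycle), so 2 colors suffice: χ(G) = 2.
A valid 2-coloring: color 1: [9, 10, 12, 13, 14]; color 2: [11, 15, 16, 17, 18, 19].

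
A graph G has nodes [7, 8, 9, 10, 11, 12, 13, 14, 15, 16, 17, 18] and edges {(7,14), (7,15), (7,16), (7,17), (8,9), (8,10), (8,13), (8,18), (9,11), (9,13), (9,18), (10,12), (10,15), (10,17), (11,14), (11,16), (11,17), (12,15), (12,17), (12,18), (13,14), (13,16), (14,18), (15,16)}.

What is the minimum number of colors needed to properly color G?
χ(G) = 3

Clique number ω(G) = 3 (lower bound: χ ≥ ω).
The clique on [7, 15, 16] has size 3, forcing χ ≥ 3, and the coloring below uses 3 colors, so χ(G) = 3.
A valid 3-coloring: color 1: [8, 12, 14, 16]; color 2: [7, 10, 11, 13, 18]; color 3: [9, 15, 17].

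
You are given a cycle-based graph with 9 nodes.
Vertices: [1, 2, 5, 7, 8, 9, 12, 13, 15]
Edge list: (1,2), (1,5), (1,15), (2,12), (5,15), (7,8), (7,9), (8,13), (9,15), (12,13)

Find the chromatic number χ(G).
Clique number ω(G) = 3 (lower bound: χ ≥ ω).
The clique on [1, 5, 15] has size 3, forcing χ ≥ 3, and the coloring below uses 3 colors, so χ(G) = 3.
A valid 3-coloring: color 1: [1, 8, 9, 12]; color 2: [2, 7, 13, 15]; color 3: [5].

χ(G) = 3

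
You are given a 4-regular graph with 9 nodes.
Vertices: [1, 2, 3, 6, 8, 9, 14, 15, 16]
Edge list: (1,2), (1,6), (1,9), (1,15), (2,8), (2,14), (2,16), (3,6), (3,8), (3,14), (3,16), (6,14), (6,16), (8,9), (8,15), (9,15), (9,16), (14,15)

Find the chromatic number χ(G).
χ(G) = 3

Clique number ω(G) = 3 (lower bound: χ ≥ ω).
The clique on [1, 9, 15] has size 3, forcing χ ≥ 3, and the coloring below uses 3 colors, so χ(G) = 3.
A valid 3-coloring: color 1: [1, 8, 14, 16]; color 2: [2, 6, 9]; color 3: [3, 15].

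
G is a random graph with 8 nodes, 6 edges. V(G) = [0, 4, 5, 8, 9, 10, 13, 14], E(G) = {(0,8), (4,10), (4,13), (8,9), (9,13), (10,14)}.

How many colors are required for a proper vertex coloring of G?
Clique number ω(G) = 2 (lower bound: χ ≥ ω).
The graph is bipartite (no odd cycle), so 2 colors suffice: χ(G) = 2.
A valid 2-coloring: color 1: [5, 8, 10, 13]; color 2: [0, 4, 9, 14].

χ(G) = 2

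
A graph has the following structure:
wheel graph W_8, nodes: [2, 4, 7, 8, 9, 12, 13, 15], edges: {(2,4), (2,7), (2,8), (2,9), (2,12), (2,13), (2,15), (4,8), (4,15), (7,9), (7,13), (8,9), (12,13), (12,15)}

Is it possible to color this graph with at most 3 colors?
Odd cycle [8, 4, 15, 12, 13, 7, 9] needs 3 colors (χ ≥ 3).
Vertex 2 is adjacent to every vertex of [4, 7, 8, 9, 12, 13, 15], which already need 3 colors among themselves, so 2 needs a new color (χ ≥ 4).
Hence χ(G) ≥ 4 > 3, so no proper 3-coloring exists.

No, G is not 3-colorable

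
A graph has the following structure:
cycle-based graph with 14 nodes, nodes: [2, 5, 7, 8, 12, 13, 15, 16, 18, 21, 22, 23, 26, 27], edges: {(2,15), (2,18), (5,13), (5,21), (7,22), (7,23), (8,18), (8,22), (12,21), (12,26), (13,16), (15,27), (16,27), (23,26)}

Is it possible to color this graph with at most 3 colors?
A valid 3-coloring: color 1: [2, 7, 8, 13, 21, 26, 27]; color 2: [5, 12, 15, 16, 18, 22, 23].
(χ(G) = 2 ≤ 3.)

Yes, G is 3-colorable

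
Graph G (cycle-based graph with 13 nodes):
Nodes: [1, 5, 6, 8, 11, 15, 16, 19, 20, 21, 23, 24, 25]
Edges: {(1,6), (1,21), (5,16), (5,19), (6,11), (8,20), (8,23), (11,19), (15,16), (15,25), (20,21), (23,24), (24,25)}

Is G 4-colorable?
Yes, G is 4-colorable

A valid 4-coloring: color 1: [6, 8, 16, 19, 21, 24]; color 2: [1, 5, 11, 15, 20, 23]; color 3: [25].
(χ(G) = 3 ≤ 4.)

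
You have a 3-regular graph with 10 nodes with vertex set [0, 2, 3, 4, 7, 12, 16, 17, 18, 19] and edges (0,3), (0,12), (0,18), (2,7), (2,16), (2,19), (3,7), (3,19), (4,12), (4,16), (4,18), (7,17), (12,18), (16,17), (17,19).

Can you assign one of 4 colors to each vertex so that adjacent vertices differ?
Yes, G is 4-colorable

A valid 4-coloring: color 1: [3, 12, 16]; color 2: [2, 17, 18]; color 3: [0, 4, 7, 19].
(χ(G) = 3 ≤ 4.)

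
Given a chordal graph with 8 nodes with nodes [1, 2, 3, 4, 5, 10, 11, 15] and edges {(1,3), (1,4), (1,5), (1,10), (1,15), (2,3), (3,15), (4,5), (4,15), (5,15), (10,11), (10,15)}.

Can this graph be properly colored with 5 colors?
Yes, G is 5-colorable

A valid 5-coloring: color 1: [1, 2, 11]; color 2: [15]; color 3: [3, 5, 10]; color 4: [4].
(χ(G) = 4 ≤ 5.)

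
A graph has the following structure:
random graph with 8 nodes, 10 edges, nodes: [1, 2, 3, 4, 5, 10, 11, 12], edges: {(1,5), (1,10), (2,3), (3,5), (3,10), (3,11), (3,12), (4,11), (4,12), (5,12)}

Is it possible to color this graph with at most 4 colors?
A valid 4-coloring: color 1: [1, 3, 4]; color 2: [2, 5, 10, 11]; color 3: [12].
(χ(G) = 3 ≤ 4.)

Yes, G is 4-colorable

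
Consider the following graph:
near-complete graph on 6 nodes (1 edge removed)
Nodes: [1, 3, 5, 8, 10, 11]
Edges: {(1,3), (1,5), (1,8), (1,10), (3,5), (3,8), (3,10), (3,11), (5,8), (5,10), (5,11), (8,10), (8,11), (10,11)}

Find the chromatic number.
Clique number ω(G) = 5 (lower bound: χ ≥ ω).
The clique on [1, 3, 5, 8, 10] has size 5, forcing χ ≥ 5, and the coloring below uses 5 colors, so χ(G) = 5.
A valid 5-coloring: color 1: [3]; color 2: [5]; color 3: [8]; color 4: [10]; color 5: [1, 11].

χ(G) = 5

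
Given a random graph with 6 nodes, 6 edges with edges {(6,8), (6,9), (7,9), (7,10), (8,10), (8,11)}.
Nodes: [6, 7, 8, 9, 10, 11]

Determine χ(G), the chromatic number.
Clique number ω(G) = 2 (lower bound: χ ≥ ω).
Odd cycle [10, 7, 9, 6, 8] needs 3 colors (χ ≥ 3).
The coloring below uses 3 colors, so χ(G) = 3.
A valid 3-coloring: color 1: [8, 9]; color 2: [6, 7, 11]; color 3: [10].

χ(G) = 3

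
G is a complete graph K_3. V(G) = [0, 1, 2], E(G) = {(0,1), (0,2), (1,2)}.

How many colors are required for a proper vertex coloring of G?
χ(G) = 3

Clique number ω(G) = 3 (lower bound: χ ≥ ω).
The clique on [0, 1, 2] has size 3, forcing χ ≥ 3, and the coloring below uses 3 colors, so χ(G) = 3.
A valid 3-coloring: color 1: [1]; color 2: [2]; color 3: [0].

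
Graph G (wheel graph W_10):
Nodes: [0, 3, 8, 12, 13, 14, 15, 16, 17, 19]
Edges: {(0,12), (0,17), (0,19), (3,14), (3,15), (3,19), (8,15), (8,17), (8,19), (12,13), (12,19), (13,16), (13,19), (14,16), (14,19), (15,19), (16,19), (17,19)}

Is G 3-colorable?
Odd cycle [14, 3, 15, 8, 17, 0, 12, 13, 16] needs 3 colors (χ ≥ 3).
Vertex 19 is adjacent to every vertex of [0, 3, 8, 12, 13, 14, 15, 16, 17], which already need 3 colors among themselves, so 19 needs a new color (χ ≥ 4).
Hence χ(G) ≥ 4 > 3, so no proper 3-coloring exists.

No, G is not 3-colorable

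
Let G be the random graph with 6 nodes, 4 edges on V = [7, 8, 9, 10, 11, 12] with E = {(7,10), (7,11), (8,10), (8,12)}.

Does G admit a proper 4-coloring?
A valid 4-coloring: color 1: [7, 8, 9]; color 2: [10, 11, 12].
(χ(G) = 2 ≤ 4.)

Yes, G is 4-colorable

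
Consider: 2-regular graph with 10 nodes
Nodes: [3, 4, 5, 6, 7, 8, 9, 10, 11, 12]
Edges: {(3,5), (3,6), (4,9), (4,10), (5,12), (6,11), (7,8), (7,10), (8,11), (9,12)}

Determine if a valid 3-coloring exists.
Yes, G is 3-colorable

A valid 3-coloring: color 1: [3, 4, 7, 11, 12]; color 2: [5, 6, 8, 9, 10].
(χ(G) = 2 ≤ 3.)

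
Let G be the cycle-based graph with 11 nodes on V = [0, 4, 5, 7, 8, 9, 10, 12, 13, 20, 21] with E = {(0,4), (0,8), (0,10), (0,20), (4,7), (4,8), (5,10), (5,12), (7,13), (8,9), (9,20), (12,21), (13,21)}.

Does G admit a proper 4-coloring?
A valid 4-coloring: color 1: [0, 5, 7, 9, 21]; color 2: [8, 10, 12, 13, 20]; color 3: [4].
(χ(G) = 3 ≤ 4.)

Yes, G is 4-colorable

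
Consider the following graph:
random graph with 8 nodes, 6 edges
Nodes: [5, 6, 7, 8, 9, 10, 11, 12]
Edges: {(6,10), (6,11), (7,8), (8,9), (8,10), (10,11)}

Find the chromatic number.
Clique number ω(G) = 3 (lower bound: χ ≥ ω).
The clique on [6, 10, 11] has size 3, forcing χ ≥ 3, and the coloring below uses 3 colors, so χ(G) = 3.
A valid 3-coloring: color 1: [5, 8, 11, 12]; color 2: [7, 9, 10]; color 3: [6].

χ(G) = 3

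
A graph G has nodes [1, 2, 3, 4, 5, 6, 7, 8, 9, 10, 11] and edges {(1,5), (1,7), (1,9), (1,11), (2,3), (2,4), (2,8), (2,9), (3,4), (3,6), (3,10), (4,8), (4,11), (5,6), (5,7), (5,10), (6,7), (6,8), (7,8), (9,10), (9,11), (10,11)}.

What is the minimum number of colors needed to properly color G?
χ(G) = 3

Clique number ω(G) = 3 (lower bound: χ ≥ ω).
The clique on [1, 9, 11] has size 3, forcing χ ≥ 3, and the coloring below uses 3 colors, so χ(G) = 3.
A valid 3-coloring: color 1: [3, 5, 8, 11]; color 2: [4, 7, 9]; color 3: [1, 2, 6, 10].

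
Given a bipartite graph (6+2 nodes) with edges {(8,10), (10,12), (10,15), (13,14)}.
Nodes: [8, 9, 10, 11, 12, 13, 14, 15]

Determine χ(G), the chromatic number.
Clique number ω(G) = 2 (lower bound: χ ≥ ω).
The graph is bipartite (no odd cycle), so 2 colors suffice: χ(G) = 2.
A valid 2-coloring: color 1: [9, 10, 11, 13]; color 2: [8, 12, 14, 15].

χ(G) = 2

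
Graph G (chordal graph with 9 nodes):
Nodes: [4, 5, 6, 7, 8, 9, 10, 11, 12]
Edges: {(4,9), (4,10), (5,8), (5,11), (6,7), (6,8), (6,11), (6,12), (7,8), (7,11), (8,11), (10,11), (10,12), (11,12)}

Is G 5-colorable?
Yes, G is 5-colorable

A valid 5-coloring: color 1: [4, 11]; color 2: [8, 9, 12]; color 3: [5, 6, 10]; color 4: [7].
(χ(G) = 4 ≤ 5.)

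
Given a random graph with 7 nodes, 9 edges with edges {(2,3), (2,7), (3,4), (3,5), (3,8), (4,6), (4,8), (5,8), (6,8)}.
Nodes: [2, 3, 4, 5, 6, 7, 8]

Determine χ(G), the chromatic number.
χ(G) = 3

Clique number ω(G) = 3 (lower bound: χ ≥ ω).
The clique on [3, 4, 8] has size 3, forcing χ ≥ 3, and the coloring below uses 3 colors, so χ(G) = 3.
A valid 3-coloring: color 1: [3, 6, 7]; color 2: [2, 8]; color 3: [4, 5].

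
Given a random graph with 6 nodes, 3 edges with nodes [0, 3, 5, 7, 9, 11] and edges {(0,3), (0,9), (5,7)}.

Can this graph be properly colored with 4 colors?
A valid 4-coloring: color 1: [0, 7, 11]; color 2: [3, 5, 9].
(χ(G) = 2 ≤ 4.)

Yes, G is 4-colorable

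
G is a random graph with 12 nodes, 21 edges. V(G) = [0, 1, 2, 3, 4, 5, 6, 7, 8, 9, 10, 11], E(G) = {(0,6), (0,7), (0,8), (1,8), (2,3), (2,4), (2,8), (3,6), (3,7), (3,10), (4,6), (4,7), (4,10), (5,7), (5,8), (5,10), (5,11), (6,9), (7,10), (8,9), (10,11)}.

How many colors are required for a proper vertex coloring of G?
χ(G) = 3

Clique number ω(G) = 3 (lower bound: χ ≥ ω).
The clique on [3, 7, 10] has size 3, forcing χ ≥ 3, and the coloring below uses 3 colors, so χ(G) = 3.
A valid 3-coloring: color 1: [6, 7, 8, 11]; color 2: [0, 1, 3, 4, 5, 9]; color 3: [2, 10].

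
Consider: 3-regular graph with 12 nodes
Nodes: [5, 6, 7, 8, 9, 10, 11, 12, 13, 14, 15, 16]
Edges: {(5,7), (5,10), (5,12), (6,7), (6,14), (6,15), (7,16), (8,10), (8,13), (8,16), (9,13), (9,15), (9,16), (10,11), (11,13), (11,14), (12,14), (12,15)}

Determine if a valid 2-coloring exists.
No, G is not 2-colorable

Odd cycle [7, 6, 15, 12, 5] needs 3 colors (χ ≥ 3).
Hence χ(G) ≥ 3 > 2, so no proper 2-coloring exists.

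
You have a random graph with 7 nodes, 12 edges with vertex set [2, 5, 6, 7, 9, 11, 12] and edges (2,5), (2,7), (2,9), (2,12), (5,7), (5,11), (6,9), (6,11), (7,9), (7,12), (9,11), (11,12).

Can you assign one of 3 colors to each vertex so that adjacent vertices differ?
Yes, G is 3-colorable

A valid 3-coloring: color 1: [5, 9, 12]; color 2: [2, 11]; color 3: [6, 7].
(χ(G) = 3 ≤ 3.)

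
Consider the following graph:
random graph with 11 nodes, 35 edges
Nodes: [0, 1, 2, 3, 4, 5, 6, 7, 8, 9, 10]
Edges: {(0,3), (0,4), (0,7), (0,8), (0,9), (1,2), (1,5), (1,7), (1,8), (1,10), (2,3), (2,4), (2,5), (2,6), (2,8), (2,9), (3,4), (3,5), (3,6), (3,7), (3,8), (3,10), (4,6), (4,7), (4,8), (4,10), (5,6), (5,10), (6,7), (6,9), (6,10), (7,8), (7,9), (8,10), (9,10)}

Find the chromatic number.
χ(G) = 5

Clique number ω(G) = 5 (lower bound: χ ≥ ω).
The clique on [0, 3, 4, 7, 8] has size 5, forcing χ ≥ 5, and the coloring below uses 5 colors, so χ(G) = 5.
A valid 5-coloring: color 1: [1, 3, 9]; color 2: [6, 8]; color 3: [2, 7, 10]; color 4: [4, 5]; color 5: [0].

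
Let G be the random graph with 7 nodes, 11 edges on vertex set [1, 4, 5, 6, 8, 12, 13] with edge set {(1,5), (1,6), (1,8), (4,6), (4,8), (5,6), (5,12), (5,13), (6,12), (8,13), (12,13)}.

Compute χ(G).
χ(G) = 3

Clique number ω(G) = 3 (lower bound: χ ≥ ω).
The clique on [1, 5, 6] has size 3, forcing χ ≥ 3, and the coloring below uses 3 colors, so χ(G) = 3.
A valid 3-coloring: color 1: [5, 8]; color 2: [6, 13]; color 3: [1, 4, 12].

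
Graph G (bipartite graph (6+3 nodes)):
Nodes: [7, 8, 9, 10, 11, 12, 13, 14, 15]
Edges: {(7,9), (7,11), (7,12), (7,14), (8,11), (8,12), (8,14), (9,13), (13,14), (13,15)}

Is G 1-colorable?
Edge (7,9) forces its endpoints to differ, so 1 color is not enough.

No, G is not 1-colorable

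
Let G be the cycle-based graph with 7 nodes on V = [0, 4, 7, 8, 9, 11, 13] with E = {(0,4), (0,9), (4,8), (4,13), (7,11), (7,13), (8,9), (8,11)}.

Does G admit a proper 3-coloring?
A valid 3-coloring: color 1: [4, 7, 9]; color 2: [0, 8, 13]; color 3: [11].
(χ(G) = 3 ≤ 3.)

Yes, G is 3-colorable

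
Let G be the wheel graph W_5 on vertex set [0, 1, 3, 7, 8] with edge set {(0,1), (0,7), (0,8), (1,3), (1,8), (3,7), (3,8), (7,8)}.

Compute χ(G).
χ(G) = 3

Clique number ω(G) = 3 (lower bound: χ ≥ ω).
The clique on [0, 1, 8] has size 3, forcing χ ≥ 3, and the coloring below uses 3 colors, so χ(G) = 3.
A valid 3-coloring: color 1: [8]; color 2: [1, 7]; color 3: [0, 3].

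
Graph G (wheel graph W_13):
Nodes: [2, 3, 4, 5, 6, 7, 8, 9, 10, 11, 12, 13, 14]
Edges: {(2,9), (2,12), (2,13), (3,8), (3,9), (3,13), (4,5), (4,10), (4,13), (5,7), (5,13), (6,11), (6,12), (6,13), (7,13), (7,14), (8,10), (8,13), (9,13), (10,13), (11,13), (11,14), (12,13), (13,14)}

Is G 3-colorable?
Yes, G is 3-colorable

A valid 3-coloring: color 1: [13]; color 2: [2, 3, 5, 6, 10, 14]; color 3: [4, 7, 8, 9, 11, 12].
(χ(G) = 3 ≤ 3.)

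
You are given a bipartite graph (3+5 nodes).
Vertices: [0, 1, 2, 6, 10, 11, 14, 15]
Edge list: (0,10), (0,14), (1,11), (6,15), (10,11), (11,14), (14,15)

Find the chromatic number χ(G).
Clique number ω(G) = 2 (lower bound: χ ≥ ω).
The graph is bipartite (no odd cycle), so 2 colors suffice: χ(G) = 2.
A valid 2-coloring: color 1: [0, 2, 11, 15]; color 2: [1, 6, 10, 14].

χ(G) = 2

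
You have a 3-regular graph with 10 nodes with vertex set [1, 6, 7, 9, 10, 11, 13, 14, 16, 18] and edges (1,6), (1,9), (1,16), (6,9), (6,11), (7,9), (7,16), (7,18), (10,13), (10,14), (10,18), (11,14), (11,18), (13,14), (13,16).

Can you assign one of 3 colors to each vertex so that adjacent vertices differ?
A valid 3-coloring: color 1: [6, 7, 10]; color 2: [9, 14, 16, 18]; color 3: [1, 11, 13].
(χ(G) = 3 ≤ 3.)

Yes, G is 3-colorable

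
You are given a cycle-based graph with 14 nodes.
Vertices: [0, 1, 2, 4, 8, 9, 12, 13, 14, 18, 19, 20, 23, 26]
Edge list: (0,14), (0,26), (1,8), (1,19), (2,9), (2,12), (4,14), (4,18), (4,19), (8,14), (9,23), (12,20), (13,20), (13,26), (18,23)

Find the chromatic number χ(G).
χ(G) = 3

Clique number ω(G) = 2 (lower bound: χ ≥ ω).
Odd cycle [4, 19, 1, 8, 14] needs 3 colors (χ ≥ 3).
The coloring below uses 3 colors, so χ(G) = 3.
A valid 3-coloring: color 1: [2, 14, 19, 20, 23, 26]; color 2: [0, 4, 8, 9, 12, 13]; color 3: [1, 18].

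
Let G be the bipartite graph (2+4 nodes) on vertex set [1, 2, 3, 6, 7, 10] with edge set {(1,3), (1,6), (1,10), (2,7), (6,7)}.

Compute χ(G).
χ(G) = 2

Clique number ω(G) = 2 (lower bound: χ ≥ ω).
The graph is bipartite (no odd cycle), so 2 colors suffice: χ(G) = 2.
A valid 2-coloring: color 1: [1, 7]; color 2: [2, 3, 6, 10].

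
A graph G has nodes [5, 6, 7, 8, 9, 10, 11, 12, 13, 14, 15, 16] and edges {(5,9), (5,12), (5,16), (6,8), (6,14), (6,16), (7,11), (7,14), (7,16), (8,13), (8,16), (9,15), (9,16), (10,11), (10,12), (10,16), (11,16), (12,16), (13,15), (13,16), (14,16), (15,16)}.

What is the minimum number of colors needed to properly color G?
χ(G) = 4

Clique number ω(G) = 3 (lower bound: χ ≥ ω).
Odd cycle [6, 8, 13, 15, 9, 5, 12, 10, 11, 7, 14] needs 3 colors (χ ≥ 3).
Vertex 16 is adjacent to every vertex of [5, 6, 7, 8, 9, 10, 11, 12, 13, 14, 15], which already need 3 colors among themselves, so 16 needs a new color (χ ≥ 4).
The coloring below uses 4 colors, so χ(G) = 4.
A valid 4-coloring: color 1: [16]; color 2: [6, 7, 9, 12, 13]; color 3: [5, 8, 10, 14, 15]; color 4: [11].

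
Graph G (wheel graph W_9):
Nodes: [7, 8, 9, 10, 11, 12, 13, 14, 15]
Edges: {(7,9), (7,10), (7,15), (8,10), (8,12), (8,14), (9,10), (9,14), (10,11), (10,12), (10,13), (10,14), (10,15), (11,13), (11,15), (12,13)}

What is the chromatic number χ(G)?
χ(G) = 3

Clique number ω(G) = 3 (lower bound: χ ≥ ω).
The clique on [7, 9, 10] has size 3, forcing χ ≥ 3, and the coloring below uses 3 colors, so χ(G) = 3.
A valid 3-coloring: color 1: [10]; color 2: [8, 9, 13, 15]; color 3: [7, 11, 12, 14].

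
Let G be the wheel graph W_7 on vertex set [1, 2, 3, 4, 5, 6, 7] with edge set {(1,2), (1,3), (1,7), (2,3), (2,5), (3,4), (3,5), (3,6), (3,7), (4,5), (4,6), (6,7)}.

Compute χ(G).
χ(G) = 3

Clique number ω(G) = 3 (lower bound: χ ≥ ω).
The clique on [1, 2, 3] has size 3, forcing χ ≥ 3, and the coloring below uses 3 colors, so χ(G) = 3.
A valid 3-coloring: color 1: [3]; color 2: [2, 4, 7]; color 3: [1, 5, 6].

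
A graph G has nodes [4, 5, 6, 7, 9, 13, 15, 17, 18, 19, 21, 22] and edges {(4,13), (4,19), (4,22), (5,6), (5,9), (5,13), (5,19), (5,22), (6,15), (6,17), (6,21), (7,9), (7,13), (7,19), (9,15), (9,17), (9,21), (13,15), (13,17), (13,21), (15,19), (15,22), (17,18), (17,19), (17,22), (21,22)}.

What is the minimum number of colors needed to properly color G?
Clique number ω(G) = 2 (lower bound: χ ≥ ω).
The graph is bipartite (no odd cycle), so 2 colors suffice: χ(G) = 2.
A valid 2-coloring: color 1: [4, 5, 7, 15, 17, 21]; color 2: [6, 9, 13, 18, 19, 22].

χ(G) = 2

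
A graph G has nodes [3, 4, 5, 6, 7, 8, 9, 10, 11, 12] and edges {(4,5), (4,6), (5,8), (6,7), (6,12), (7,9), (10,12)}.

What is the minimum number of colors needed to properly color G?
χ(G) = 2

Clique number ω(G) = 2 (lower bound: χ ≥ ω).
The graph is bipartite (no odd cycle), so 2 colors suffice: χ(G) = 2.
A valid 2-coloring: color 1: [3, 5, 6, 9, 10, 11]; color 2: [4, 7, 8, 12].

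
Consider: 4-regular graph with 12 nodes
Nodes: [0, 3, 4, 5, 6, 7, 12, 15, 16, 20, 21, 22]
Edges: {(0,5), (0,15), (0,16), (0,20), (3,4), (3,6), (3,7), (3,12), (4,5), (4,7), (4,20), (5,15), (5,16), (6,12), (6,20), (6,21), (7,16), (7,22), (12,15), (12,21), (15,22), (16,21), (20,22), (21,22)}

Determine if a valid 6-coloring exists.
A valid 6-coloring: color 1: [0, 4, 12, 22]; color 2: [5, 7, 20, 21]; color 3: [3, 15, 16]; color 4: [6].
(χ(G) = 4 ≤ 6.)

Yes, G is 6-colorable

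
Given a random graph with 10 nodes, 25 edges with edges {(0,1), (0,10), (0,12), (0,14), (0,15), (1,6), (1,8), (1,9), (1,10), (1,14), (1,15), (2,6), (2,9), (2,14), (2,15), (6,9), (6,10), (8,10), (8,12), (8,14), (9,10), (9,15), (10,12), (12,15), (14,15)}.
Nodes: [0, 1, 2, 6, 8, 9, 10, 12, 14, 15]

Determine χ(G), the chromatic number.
Clique number ω(G) = 4 (lower bound: χ ≥ ω).
The clique on [1, 6, 9, 10] has size 4, forcing χ ≥ 4, and the coloring below uses 4 colors, so χ(G) = 4.
A valid 4-coloring: color 1: [1, 2, 12]; color 2: [10, 15]; color 3: [0, 8, 9]; color 4: [6, 14].

χ(G) = 4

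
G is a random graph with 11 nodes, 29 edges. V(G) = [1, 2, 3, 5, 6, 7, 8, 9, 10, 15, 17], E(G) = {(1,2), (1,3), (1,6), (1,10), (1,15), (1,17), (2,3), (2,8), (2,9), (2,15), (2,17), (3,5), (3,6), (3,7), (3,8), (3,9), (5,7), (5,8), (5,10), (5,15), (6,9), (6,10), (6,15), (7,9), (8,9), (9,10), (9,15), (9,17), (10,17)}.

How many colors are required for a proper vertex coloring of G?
χ(G) = 4

Clique number ω(G) = 4 (lower bound: χ ≥ ω).
The clique on [2, 3, 8, 9] has size 4, forcing χ ≥ 4, and the coloring below uses 4 colors, so χ(G) = 4.
A valid 4-coloring: color 1: [1, 5, 9]; color 2: [3, 10, 15]; color 3: [2, 6, 7]; color 4: [8, 17].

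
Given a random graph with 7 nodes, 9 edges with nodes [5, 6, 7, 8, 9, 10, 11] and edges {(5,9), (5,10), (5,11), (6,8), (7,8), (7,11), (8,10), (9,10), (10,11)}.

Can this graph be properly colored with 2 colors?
The clique on vertices [5, 9, 10] has size 3 > 2, so it alone needs 3 colors.

No, G is not 2-colorable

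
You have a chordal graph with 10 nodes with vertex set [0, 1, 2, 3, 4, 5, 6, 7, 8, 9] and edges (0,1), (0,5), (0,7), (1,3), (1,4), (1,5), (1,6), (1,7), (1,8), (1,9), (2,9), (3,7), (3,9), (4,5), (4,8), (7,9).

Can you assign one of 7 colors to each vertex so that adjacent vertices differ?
A valid 7-coloring: color 1: [1, 2]; color 2: [0, 4, 6, 9]; color 3: [5, 7, 8]; color 4: [3].
(χ(G) = 4 ≤ 7.)

Yes, G is 7-colorable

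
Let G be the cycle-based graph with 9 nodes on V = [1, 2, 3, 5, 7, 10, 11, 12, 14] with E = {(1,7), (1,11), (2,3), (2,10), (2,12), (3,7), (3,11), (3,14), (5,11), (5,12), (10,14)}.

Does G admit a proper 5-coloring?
Yes, G is 5-colorable

A valid 5-coloring: color 1: [1, 3, 5, 10]; color 2: [2, 7, 11, 14]; color 3: [12].
(χ(G) = 3 ≤ 5.)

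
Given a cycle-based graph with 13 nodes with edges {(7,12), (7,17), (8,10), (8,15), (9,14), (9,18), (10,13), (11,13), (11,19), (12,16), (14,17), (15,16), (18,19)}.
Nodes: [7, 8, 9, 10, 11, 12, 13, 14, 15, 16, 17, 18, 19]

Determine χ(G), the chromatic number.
Clique number ω(G) = 2 (lower bound: χ ≥ ω).
Odd cycle [8, 15, 16, 12, 7, 17, 14, 9, 18, 19, 11, 13, 10] needs 3 colors (χ ≥ 3).
The coloring below uses 3 colors, so χ(G) = 3.
A valid 3-coloring: color 1: [7, 8, 13, 14, 16, 18]; color 2: [9, 10, 12, 15, 17, 19]; color 3: [11].

χ(G) = 3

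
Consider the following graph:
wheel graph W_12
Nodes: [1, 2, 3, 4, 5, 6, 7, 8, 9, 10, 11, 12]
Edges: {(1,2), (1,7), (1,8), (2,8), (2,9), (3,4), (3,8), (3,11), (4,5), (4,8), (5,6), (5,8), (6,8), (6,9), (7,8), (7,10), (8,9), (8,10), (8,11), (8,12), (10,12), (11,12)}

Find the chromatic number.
Clique number ω(G) = 3 (lower bound: χ ≥ ω).
Odd cycle [10, 7, 1, 2, 9, 6, 5, 4, 3, 11, 12] needs 3 colors (χ ≥ 3).
Vertex 8 is adjacent to every vertex of [1, 2, 3, 4, 5, 6, 7, 9, 10, 11, 12], which already need 3 colors among themselves, so 8 needs a new color (χ ≥ 4).
The coloring below uses 4 colors, so χ(G) = 4.
A valid 4-coloring: color 1: [8]; color 2: [1, 5, 9, 10, 11]; color 3: [2, 4, 6, 7, 12]; color 4: [3].

χ(G) = 4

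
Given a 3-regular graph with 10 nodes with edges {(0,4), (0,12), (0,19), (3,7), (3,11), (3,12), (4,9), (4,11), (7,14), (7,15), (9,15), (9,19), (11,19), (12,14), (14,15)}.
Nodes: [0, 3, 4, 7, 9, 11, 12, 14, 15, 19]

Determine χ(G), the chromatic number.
Clique number ω(G) = 3 (lower bound: χ ≥ ω).
The clique on [7, 14, 15] has size 3, forcing χ ≥ 3, and the coloring below uses 3 colors, so χ(G) = 3.
A valid 3-coloring: color 1: [0, 7, 9, 11]; color 2: [4, 12, 15, 19]; color 3: [3, 14].

χ(G) = 3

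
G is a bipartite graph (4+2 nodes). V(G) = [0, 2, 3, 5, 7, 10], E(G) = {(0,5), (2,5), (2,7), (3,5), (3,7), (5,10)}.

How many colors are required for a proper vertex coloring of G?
Clique number ω(G) = 2 (lower bound: χ ≥ ω).
The graph is bipartite (no odd cycle), so 2 colors suffice: χ(G) = 2.
A valid 2-coloring: color 1: [5, 7]; color 2: [0, 2, 3, 10].

χ(G) = 2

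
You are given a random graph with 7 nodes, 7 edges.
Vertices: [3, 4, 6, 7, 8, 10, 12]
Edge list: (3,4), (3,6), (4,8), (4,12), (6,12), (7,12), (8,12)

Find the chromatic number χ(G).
χ(G) = 3

Clique number ω(G) = 3 (lower bound: χ ≥ ω).
The clique on [4, 8, 12] has size 3, forcing χ ≥ 3, and the coloring below uses 3 colors, so χ(G) = 3.
A valid 3-coloring: color 1: [3, 10, 12]; color 2: [4, 6, 7]; color 3: [8].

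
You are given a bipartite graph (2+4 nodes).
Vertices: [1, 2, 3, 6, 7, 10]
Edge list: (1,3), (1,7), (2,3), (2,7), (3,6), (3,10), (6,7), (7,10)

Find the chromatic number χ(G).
Clique number ω(G) = 2 (lower bound: χ ≥ ω).
The graph is bipartite (no odd cycle), so 2 colors suffice: χ(G) = 2.
A valid 2-coloring: color 1: [3, 7]; color 2: [1, 2, 6, 10].

χ(G) = 2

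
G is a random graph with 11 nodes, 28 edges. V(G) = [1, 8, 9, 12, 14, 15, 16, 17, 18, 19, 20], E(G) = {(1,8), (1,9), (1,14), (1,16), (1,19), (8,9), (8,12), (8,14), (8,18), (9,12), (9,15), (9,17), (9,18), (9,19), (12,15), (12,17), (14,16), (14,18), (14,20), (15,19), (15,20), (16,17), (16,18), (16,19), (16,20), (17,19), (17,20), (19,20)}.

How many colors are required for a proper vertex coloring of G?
Clique number ω(G) = 4 (lower bound: χ ≥ ω).
The clique on [16, 17, 19, 20] has size 4, forcing χ ≥ 4, and the coloring below uses 4 colors, so χ(G) = 4.
A valid 4-coloring: color 1: [9, 16]; color 2: [8, 19]; color 3: [1, 12, 18, 20]; color 4: [14, 15, 17].

χ(G) = 4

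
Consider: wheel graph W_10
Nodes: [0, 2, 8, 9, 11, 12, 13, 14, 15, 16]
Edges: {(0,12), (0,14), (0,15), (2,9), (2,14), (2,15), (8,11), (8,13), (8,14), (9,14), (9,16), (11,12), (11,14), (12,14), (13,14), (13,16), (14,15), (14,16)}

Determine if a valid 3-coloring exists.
No, G is not 3-colorable

Odd cycle [0, 12, 11, 8, 13, 16, 9, 2, 15] needs 3 colors (χ ≥ 3).
Vertex 14 is adjacent to every vertex of [0, 2, 8, 9, 11, 12, 13, 15, 16], which already need 3 colors among themselves, so 14 needs a new color (χ ≥ 4).
Hence χ(G) ≥ 4 > 3, so no proper 3-coloring exists.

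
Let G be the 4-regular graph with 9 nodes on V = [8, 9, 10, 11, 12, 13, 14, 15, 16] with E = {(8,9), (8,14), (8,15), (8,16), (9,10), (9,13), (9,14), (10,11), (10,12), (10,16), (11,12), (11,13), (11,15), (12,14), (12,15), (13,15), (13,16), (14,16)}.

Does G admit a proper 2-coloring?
The clique on vertices [8, 14, 16] has size 3 > 2, so it alone needs 3 colors.

No, G is not 2-colorable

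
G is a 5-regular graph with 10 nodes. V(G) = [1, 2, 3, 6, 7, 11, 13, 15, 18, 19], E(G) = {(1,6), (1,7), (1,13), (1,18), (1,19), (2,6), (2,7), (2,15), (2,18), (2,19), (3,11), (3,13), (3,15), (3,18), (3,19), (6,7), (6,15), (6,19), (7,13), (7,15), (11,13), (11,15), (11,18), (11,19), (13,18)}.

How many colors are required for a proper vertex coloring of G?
Clique number ω(G) = 4 (lower bound: χ ≥ ω).
The clique on [2, 6, 7, 15] has size 4, forcing χ ≥ 4, and the coloring below uses 4 colors, so χ(G) = 4.
A valid 4-coloring: color 1: [7, 18, 19]; color 2: [13, 15]; color 3: [1, 2, 11]; color 4: [3, 6].

χ(G) = 4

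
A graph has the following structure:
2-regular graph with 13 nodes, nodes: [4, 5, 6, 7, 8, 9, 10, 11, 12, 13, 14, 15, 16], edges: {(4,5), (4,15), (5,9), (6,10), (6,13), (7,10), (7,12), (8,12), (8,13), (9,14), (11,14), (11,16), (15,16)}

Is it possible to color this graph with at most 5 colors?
A valid 5-coloring: color 1: [5, 6, 7, 8, 14, 16]; color 2: [9, 10, 11, 12, 13, 15]; color 3: [4].
(χ(G) = 3 ≤ 5.)

Yes, G is 5-colorable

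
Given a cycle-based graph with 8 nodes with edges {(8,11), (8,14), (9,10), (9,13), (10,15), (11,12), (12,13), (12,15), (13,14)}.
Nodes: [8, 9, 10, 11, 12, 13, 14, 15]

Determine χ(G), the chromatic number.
Clique number ω(G) = 2 (lower bound: χ ≥ ω).
Odd cycle [14, 8, 11, 12, 13] needs 3 colors (χ ≥ 3).
The coloring below uses 3 colors, so χ(G) = 3.
A valid 3-coloring: color 1: [8, 13, 15]; color 2: [10, 12, 14]; color 3: [9, 11].

χ(G) = 3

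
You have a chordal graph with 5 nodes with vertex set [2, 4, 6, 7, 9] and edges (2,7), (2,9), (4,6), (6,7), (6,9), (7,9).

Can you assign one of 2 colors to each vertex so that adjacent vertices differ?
No, G is not 2-colorable

The clique on vertices [2, 7, 9] has size 3 > 2, so it alone needs 3 colors.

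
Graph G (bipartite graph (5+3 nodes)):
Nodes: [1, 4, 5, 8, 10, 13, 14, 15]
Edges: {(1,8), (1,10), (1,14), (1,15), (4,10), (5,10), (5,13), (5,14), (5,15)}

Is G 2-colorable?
A valid 2-coloring: color 1: [1, 4, 5]; color 2: [8, 10, 13, 14, 15].
(χ(G) = 2 ≤ 2.)

Yes, G is 2-colorable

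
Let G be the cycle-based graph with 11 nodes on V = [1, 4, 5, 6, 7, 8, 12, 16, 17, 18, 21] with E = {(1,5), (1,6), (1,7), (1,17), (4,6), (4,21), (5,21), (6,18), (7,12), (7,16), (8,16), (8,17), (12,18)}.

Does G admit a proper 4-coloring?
Yes, G is 4-colorable

A valid 4-coloring: color 1: [1, 16, 18, 21]; color 2: [5, 6, 7, 8]; color 3: [4, 12, 17].
(χ(G) = 3 ≤ 4.)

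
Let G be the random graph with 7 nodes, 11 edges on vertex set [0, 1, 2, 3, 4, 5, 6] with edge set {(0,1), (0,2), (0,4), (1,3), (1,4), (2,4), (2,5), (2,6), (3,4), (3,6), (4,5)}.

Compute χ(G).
χ(G) = 3

Clique number ω(G) = 3 (lower bound: χ ≥ ω).
The clique on [0, 1, 4] has size 3, forcing χ ≥ 3, and the coloring below uses 3 colors, so χ(G) = 3.
A valid 3-coloring: color 1: [4, 6]; color 2: [1, 2]; color 3: [0, 3, 5].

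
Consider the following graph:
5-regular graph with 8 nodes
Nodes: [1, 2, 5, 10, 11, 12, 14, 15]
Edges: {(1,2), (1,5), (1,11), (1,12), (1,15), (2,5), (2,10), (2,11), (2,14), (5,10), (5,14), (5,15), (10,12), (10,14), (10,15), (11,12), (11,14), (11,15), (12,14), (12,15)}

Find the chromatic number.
Clique number ω(G) = 4 (lower bound: χ ≥ ω).
The clique on [1, 11, 12, 15] has size 4, forcing χ ≥ 4, and the coloring below uses 4 colors, so χ(G) = 4.
A valid 4-coloring: color 1: [1, 10]; color 2: [5, 11]; color 3: [14, 15]; color 4: [2, 12].

χ(G) = 4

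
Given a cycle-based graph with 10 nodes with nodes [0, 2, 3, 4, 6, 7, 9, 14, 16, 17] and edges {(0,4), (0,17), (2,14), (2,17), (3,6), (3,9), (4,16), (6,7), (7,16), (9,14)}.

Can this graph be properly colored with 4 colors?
Yes, G is 4-colorable

A valid 4-coloring: color 1: [0, 2, 6, 9, 16]; color 2: [3, 4, 7, 14, 17].
(χ(G) = 2 ≤ 4.)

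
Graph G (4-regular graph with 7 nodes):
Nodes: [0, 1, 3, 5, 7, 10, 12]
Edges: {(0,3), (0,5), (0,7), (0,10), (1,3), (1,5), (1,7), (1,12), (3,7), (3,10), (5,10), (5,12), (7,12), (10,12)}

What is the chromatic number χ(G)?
Clique number ω(G) = 3 (lower bound: χ ≥ ω).
Suppose a proper 3-coloring c exists. The clique [0, 3, 7] takes 3 distinct colors; by symmetry let c(0) = 1, c(3) = 2, c(7) = 3.
- Vertex 1: neighbors [3, 7] already have colors [2, 3] ⇒ c(1) = 1.
- Vertex 10: neighbors [0, 3] already have colors [1, 2] ⇒ c(10) = 3.
- Vertex 5: neighbors [0, 10] already have colors [1, 3] ⇒ c(5) = 2.
- Vertex 12: neighbors [1, 5, 7] already have colors [1, 2, 3] — all 3 colors blocked. Contradiction.
The forced assignments end in a contradiction, so G has no proper 3-coloring (χ ≥ 4).
The coloring below uses 4 colors, so χ(G) = 4.
A valid 4-coloring: color 1: [1, 10]; color 2: [5, 7]; color 3: [0, 12]; color 4: [3].

χ(G) = 4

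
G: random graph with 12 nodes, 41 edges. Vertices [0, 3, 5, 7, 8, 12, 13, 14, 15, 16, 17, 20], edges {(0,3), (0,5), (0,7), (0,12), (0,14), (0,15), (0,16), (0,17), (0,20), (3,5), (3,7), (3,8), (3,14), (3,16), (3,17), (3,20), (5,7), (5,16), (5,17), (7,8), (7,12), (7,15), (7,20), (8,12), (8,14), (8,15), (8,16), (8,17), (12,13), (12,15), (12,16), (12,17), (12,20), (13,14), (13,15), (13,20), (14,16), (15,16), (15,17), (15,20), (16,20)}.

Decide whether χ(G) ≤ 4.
No, G is not 4-colorable

The clique on vertices [0, 12, 15, 16, 20] has size 5 > 4, so it alone needs 5 colors.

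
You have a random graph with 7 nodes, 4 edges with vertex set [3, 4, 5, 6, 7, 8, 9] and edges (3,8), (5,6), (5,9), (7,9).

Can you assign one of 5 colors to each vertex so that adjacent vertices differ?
Yes, G is 5-colorable

A valid 5-coloring: color 1: [3, 4, 6, 9]; color 2: [5, 7, 8].
(χ(G) = 2 ≤ 5.)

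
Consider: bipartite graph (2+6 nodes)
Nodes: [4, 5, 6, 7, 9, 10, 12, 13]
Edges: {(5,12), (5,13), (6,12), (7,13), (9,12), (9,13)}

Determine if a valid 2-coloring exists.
A valid 2-coloring: color 1: [4, 10, 12, 13]; color 2: [5, 6, 7, 9].
(χ(G) = 2 ≤ 2.)

Yes, G is 2-colorable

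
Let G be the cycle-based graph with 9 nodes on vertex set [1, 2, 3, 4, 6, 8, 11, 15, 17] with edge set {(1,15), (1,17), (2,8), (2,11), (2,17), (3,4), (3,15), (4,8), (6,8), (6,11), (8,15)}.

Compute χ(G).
Clique number ω(G) = 2 (lower bound: χ ≥ ω).
Odd cycle [2, 17, 1, 15, 3, 4, 8] needs 3 colors (χ ≥ 3).
The coloring below uses 3 colors, so χ(G) = 3.
A valid 3-coloring: color 1: [3, 8, 11, 17]; color 2: [2, 4, 6, 15]; color 3: [1].

χ(G) = 3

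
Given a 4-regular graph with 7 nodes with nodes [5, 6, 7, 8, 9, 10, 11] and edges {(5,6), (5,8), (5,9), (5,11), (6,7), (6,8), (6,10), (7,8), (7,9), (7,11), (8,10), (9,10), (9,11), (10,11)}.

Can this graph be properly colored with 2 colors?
The clique on vertices [6, 8, 10] has size 3 > 2, so it alone needs 3 colors.

No, G is not 2-colorable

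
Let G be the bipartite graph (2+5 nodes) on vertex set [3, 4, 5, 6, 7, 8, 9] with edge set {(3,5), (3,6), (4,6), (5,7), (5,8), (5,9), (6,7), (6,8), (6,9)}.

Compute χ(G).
χ(G) = 2

Clique number ω(G) = 2 (lower bound: χ ≥ ω).
The graph is bipartite (no odd cycle), so 2 colors suffice: χ(G) = 2.
A valid 2-coloring: color 1: [5, 6]; color 2: [3, 4, 7, 8, 9].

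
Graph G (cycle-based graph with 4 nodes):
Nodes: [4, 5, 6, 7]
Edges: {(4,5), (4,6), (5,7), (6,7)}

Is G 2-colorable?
Yes, G is 2-colorable

A valid 2-coloring: color 1: [5, 6]; color 2: [4, 7].
(χ(G) = 2 ≤ 2.)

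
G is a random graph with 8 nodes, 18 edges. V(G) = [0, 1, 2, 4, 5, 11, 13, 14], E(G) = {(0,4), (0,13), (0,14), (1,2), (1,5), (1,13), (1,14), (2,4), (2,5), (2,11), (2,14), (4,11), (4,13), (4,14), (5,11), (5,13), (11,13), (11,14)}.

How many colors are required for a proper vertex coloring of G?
χ(G) = 4

Clique number ω(G) = 4 (lower bound: χ ≥ ω).
The clique on [2, 4, 11, 14] has size 4, forcing χ ≥ 4, and the coloring below uses 4 colors, so χ(G) = 4.
A valid 4-coloring: color 1: [4, 5]; color 2: [0, 1, 11]; color 3: [2, 13]; color 4: [14].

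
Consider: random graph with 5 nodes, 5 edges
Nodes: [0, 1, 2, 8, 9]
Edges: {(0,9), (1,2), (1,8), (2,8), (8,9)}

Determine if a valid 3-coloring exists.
A valid 3-coloring: color 1: [0, 8]; color 2: [2, 9]; color 3: [1].
(χ(G) = 3 ≤ 3.)

Yes, G is 3-colorable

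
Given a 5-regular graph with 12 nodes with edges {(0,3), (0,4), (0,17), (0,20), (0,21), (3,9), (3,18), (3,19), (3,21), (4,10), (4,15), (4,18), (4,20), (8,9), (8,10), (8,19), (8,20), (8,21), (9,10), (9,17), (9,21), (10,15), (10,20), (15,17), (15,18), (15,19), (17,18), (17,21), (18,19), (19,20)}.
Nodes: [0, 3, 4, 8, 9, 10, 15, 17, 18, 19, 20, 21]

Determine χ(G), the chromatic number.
Clique number ω(G) = 3 (lower bound: χ ≥ ω).
Suppose a proper 3-coloring c exists. The clique [0, 3, 21] takes 3 distinct colors; by symmetry let c(0) = 1, c(3) = 2, c(21) = 3.
- Vertex 9: neighbors [3, 21] already have colors [2, 3] ⇒ c(9) = 1.
- Vertex 8: neighbors [9, 21] already have colors [1, 3] ⇒ c(8) = 2.
- Vertex 10: neighbors [9, 8] already have colors [1, 2] ⇒ c(10) = 3.
- Vertex 20: neighbors [0, 8, 10] already have colors [1, 2, 3] — all 3 colors blocked. Contradiction.
The forced assignments end in a contradiction, so G has no proper 3-coloring (χ ≥ 4).
The coloring below uses 4 colors, so χ(G) = 4.
A valid 4-coloring: color 1: [9, 18, 20]; color 2: [3, 4, 8, 17]; color 3: [0, 10, 19]; color 4: [15, 21].

χ(G) = 4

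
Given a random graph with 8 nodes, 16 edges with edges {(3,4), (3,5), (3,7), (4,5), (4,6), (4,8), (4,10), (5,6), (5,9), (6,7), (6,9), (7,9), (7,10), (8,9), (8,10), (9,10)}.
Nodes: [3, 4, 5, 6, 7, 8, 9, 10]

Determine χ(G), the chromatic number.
Clique number ω(G) = 3 (lower bound: χ ≥ ω).
The clique on [8, 9, 10] has size 3, forcing χ ≥ 3, and the coloring below uses 3 colors, so χ(G) = 3.
A valid 3-coloring: color 1: [4, 9]; color 2: [5, 7, 8]; color 3: [3, 6, 10].

χ(G) = 3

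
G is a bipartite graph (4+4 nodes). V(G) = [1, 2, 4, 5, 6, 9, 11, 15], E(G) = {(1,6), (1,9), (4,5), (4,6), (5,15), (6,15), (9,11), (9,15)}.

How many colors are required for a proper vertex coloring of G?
Clique number ω(G) = 2 (lower bound: χ ≥ ω).
The graph is bipartite (no odd cycle), so 2 colors suffice: χ(G) = 2.
A valid 2-coloring: color 1: [2, 5, 6, 9]; color 2: [1, 4, 11, 15].

χ(G) = 2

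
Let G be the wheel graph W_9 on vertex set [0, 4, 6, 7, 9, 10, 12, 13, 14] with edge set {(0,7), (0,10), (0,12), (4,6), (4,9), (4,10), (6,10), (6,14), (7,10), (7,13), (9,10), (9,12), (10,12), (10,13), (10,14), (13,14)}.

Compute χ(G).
χ(G) = 3

Clique number ω(G) = 3 (lower bound: χ ≥ ω).
The clique on [0, 10, 12] has size 3, forcing χ ≥ 3, and the coloring below uses 3 colors, so χ(G) = 3.
A valid 3-coloring: color 1: [10]; color 2: [4, 7, 12, 14]; color 3: [0, 6, 9, 13].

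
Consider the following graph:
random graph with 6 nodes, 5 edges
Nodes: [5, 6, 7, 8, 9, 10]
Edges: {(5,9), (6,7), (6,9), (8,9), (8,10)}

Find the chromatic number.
χ(G) = 2

Clique number ω(G) = 2 (lower bound: χ ≥ ω).
The graph is bipartite (no odd cycle), so 2 colors suffice: χ(G) = 2.
A valid 2-coloring: color 1: [7, 9, 10]; color 2: [5, 6, 8].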